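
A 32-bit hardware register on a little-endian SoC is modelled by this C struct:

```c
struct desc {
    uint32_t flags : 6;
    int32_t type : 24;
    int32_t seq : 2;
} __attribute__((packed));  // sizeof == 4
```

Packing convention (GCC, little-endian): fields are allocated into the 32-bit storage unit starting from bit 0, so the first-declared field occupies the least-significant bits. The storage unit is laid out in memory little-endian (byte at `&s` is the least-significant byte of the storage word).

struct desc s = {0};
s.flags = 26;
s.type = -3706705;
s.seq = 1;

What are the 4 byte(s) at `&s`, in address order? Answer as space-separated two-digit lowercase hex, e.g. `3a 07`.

da 2b dc 71

flags (6b) val=26 bits=0x1a at bit 0: 0x0000001a
type (24b) val=-3706705 bits=0xc770af at bit 6: 0x31dc2bda
seq (2b) val=1 bits=0x1 at bit 30: 0x71dc2bda
word = 0x71dc2bda → little-endian bytes:
  [0]=0xda  [1]=0x2b  [2]=0xdc  [3]=0x71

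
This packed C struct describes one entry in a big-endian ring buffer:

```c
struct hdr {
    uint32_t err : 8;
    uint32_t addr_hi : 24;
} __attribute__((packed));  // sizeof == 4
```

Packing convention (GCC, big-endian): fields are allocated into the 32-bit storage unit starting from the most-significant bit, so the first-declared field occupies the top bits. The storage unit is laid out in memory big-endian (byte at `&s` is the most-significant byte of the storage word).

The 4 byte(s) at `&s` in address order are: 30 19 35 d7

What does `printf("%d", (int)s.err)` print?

[0]=0x30 [1]=0x19 [2]=0x35 [3]=0xd7 (big-endian) → word 0x301935d7
err:8 @ bit 24 → (0x301935d7>>24)&0xff = 0x30  ←
addr_hi:24 @ bit 0 → (0x301935d7>>0)&0xffffff = 0x1935d7

48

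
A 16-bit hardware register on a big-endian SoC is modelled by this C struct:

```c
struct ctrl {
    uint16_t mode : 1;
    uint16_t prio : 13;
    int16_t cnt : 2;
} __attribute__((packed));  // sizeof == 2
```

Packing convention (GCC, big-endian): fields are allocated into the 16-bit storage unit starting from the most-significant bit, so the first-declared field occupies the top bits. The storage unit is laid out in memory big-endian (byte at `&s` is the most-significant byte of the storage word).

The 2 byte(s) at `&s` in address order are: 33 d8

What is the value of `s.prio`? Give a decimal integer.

3318

[0]=0x33 [1]=0xd8 (big-endian) → word 0x33d8
mode:1 @ bit 15 → (0x33d8>>15)&0x1 = 0x0
prio:13 @ bit 2 → (0x33d8>>2)&0x1fff = 0xcf6  ←
cnt:2 @ bit 0 → (0x33d8>>0)&0x3 = 0x0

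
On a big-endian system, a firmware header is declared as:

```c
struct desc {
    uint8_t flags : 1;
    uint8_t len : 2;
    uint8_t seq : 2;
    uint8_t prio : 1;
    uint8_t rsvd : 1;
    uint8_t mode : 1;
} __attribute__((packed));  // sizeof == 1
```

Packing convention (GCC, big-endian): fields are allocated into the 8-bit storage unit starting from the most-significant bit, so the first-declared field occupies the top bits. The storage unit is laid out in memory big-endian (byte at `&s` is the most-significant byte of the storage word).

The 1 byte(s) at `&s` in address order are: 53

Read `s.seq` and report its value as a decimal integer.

2

[0]=0x53 (big-endian) → word 0x53
flags:1 @ bit 7 → (0x53>>7)&0x1 = 0x0
len:2 @ bit 5 → (0x53>>5)&0x3 = 0x2
seq:2 @ bit 3 → (0x53>>3)&0x3 = 0x2  ←
prio:1 @ bit 2 → (0x53>>2)&0x1 = 0x0
rsvd:1 @ bit 1 → (0x53>>1)&0x1 = 0x1
mode:1 @ bit 0 → (0x53>>0)&0x1 = 0x1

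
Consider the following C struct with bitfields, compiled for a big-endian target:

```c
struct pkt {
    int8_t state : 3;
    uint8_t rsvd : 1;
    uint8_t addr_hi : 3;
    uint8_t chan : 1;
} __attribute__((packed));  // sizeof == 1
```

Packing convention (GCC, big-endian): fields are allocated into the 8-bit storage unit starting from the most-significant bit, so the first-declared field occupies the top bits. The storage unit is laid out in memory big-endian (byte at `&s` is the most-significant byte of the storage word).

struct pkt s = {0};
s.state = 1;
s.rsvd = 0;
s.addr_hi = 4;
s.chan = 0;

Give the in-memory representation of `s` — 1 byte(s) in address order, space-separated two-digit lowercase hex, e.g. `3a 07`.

28

state (3b) val=1 bits=0x1 at bit 5: 0x20
rsvd (1b) val=0 bits=0x0 at bit 4: 0x20
addr_hi (3b) val=4 bits=0x4 at bit 1: 0x28
chan (1b) val=0 bits=0x0 at bit 0: 0x28
word = 0x28 → big-endian bytes:
  [0]=0x28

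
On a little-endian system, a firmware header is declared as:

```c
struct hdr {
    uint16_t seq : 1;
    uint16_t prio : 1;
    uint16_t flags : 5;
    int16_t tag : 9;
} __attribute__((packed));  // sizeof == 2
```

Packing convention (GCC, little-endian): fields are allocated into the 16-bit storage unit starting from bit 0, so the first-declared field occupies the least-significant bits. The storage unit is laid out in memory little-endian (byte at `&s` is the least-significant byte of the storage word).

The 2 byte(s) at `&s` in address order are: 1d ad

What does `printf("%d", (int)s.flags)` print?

[0]=0x1d [1]=0xad (little-endian) → word 0xad1d
seq [0+:1] = (word>>0) & 0x1 = 1
prio [1+:1] = (word>>1) & 0x1 = 0
flags [2+:5] = (word>>2) & 0x1f = 7  ←
tag [7+:9] = (word>>7) & 0x1ff = 346

7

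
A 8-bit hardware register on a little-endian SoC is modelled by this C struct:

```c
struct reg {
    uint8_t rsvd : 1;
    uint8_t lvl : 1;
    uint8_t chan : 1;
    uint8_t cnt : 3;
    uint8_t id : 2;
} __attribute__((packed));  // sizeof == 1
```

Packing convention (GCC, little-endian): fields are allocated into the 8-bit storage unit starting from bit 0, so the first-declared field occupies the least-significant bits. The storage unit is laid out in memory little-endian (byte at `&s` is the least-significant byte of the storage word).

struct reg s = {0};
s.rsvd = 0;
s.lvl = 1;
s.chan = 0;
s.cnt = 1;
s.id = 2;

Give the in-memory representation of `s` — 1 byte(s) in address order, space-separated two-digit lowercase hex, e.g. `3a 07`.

rsvd:1 = 0 → 0x0 << 0 → word 0x00
lvl:1 = 1 → 0x1 << 1 → word 0x02
chan:1 = 0 → 0x0 << 2 → word 0x02
cnt:3 = 1 → 0x1 << 3 → word 0x0a
id:2 = 2 → 0x2 << 6 → word 0x8a
word = 0x8a → little-endian bytes:
  [0]=0x8a

8a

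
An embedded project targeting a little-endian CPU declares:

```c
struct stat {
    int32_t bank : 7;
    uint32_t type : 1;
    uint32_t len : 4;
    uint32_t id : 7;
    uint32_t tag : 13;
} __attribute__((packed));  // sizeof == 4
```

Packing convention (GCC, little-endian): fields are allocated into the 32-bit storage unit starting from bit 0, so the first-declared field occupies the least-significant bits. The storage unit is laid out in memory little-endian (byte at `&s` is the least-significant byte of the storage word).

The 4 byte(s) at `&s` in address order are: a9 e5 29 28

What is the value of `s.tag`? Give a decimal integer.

1285

[0]=0xa9 [1]=0xe5 [2]=0x29 [3]=0x28 (little-endian) → word 0x2829e5a9
bank [0+:7] = (word>>0) & 0x7f = 41
type [7+:1] = (word>>7) & 0x1 = 1
len [8+:4] = (word>>8) & 0xf = 5
id [12+:7] = (word>>12) & 0x7f = 30
tag [19+:13] = (word>>19) & 0x1fff = 1285  ←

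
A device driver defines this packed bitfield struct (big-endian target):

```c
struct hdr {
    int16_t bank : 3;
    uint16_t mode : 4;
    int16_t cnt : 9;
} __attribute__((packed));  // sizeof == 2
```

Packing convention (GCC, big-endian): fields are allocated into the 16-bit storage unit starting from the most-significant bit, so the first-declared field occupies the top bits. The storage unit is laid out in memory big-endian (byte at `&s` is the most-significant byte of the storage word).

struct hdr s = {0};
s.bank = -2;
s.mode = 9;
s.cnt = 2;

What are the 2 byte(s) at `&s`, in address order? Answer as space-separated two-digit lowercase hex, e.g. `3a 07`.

d2 02

bank:3 = -2 → 0x6 << 13 → word 0xc000
mode:4 = 9 → 0x9 << 9 → word 0xd200
cnt:9 = 2 → 0x2 << 0 → word 0xd202
word = 0xd202 → big-endian bytes:
  [0]=0xd2  [1]=0x02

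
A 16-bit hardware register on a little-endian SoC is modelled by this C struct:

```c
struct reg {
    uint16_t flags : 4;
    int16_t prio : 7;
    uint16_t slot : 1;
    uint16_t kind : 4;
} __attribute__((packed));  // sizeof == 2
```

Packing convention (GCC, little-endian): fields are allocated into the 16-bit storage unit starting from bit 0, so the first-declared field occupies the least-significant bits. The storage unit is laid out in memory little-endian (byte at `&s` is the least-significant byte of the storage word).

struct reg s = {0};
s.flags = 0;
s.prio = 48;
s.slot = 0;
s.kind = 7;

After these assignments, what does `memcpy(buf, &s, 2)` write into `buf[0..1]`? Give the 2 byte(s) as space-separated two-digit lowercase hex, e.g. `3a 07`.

flags (4b) val=0 bits=0x0 at bit 0: 0x0000
prio (7b) val=48 bits=0x30 at bit 4: 0x0300
slot (1b) val=0 bits=0x0 at bit 11: 0x0300
kind (4b) val=7 bits=0x7 at bit 12: 0x7300
word = 0x7300 → little-endian bytes:
  [0]=0x00  [1]=0x73

00 73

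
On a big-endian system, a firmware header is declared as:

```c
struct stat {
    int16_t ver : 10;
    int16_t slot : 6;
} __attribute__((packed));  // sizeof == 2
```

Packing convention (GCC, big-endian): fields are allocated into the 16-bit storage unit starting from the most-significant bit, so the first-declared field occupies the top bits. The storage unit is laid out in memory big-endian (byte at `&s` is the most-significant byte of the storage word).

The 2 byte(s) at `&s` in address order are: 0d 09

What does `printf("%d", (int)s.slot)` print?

[0]=0x0d [1]=0x09 (big-endian) → word 0x0d09
ver [6+:10] = (word>>6) & 0x3ff = 52
slot [0+:6] = (word>>0) & 0x3f = 9  ←
slot signed 6b, MSB=0: value = 9

9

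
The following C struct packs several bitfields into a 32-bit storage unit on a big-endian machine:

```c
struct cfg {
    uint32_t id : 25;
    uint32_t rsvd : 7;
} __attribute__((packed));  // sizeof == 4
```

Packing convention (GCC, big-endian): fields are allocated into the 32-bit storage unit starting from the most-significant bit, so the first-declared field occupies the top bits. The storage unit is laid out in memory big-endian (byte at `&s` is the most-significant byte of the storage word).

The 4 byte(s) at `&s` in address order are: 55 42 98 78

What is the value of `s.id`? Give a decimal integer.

[0]=0x55 [1]=0x42 [2]=0x98 [3]=0x78 (big-endian) → word 0x55429878
id:25 @ bit 7 → (0x55429878>>7)&0x1ffffff = 0xaa8530  ←
rsvd:7 @ bit 0 → (0x55429878>>0)&0x7f = 0x78

11175216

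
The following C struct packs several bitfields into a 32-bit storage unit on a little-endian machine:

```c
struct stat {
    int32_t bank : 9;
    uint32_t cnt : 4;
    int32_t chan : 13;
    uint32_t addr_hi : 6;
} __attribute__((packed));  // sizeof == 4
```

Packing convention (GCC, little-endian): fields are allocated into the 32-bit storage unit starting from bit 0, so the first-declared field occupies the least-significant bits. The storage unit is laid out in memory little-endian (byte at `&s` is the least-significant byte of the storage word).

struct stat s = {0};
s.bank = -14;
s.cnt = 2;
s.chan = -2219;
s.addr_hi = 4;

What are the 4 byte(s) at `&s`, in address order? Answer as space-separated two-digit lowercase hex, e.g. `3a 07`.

bank:9 = -14 → 0x1f2 << 0 → word 0x000001f2
cnt:4 = 2 → 0x2 << 9 → word 0x000005f2
chan:13 = -2219 → 0x1755 << 13 → word 0x02eaa5f2
addr_hi:6 = 4 → 0x4 << 26 → word 0x12eaa5f2
word = 0x12eaa5f2 → little-endian bytes:
  [0]=0xf2  [1]=0xa5  [2]=0xea  [3]=0x12

f2 a5 ea 12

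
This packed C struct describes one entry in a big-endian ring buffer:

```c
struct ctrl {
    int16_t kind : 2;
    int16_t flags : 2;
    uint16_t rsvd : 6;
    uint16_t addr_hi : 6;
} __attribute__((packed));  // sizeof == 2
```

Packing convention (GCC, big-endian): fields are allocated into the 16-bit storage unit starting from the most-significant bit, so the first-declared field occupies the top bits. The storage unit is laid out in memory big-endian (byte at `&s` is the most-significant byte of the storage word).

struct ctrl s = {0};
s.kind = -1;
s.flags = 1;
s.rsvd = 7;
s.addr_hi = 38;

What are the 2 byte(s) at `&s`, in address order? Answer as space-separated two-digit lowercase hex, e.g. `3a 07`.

kind:2 = -1 → 0x3 << 14 → word 0xc000
flags:2 = 1 → 0x1 << 12 → word 0xd000
rsvd:6 = 7 → 0x7 << 6 → word 0xd1c0
addr_hi:6 = 38 → 0x26 << 0 → word 0xd1e6
word = 0xd1e6 → big-endian bytes:
  [0]=0xd1  [1]=0xe6

d1 e6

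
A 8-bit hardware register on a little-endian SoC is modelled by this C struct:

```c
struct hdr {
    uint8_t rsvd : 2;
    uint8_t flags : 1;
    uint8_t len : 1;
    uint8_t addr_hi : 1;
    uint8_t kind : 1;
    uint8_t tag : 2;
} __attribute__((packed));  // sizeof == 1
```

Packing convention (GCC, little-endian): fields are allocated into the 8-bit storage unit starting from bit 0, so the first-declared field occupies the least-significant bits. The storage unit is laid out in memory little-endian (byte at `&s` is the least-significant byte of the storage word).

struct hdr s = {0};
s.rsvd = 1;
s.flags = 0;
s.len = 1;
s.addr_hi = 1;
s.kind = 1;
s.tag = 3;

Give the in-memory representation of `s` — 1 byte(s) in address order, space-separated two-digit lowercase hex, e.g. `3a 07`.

f9

rsvd:2 = 1 → 0x1 << 0 → word 0x01
flags:1 = 0 → 0x0 << 2 → word 0x01
len:1 = 1 → 0x1 << 3 → word 0x09
addr_hi:1 = 1 → 0x1 << 4 → word 0x19
kind:1 = 1 → 0x1 << 5 → word 0x39
tag:2 = 3 → 0x3 << 6 → word 0xf9
word = 0xf9 → little-endian bytes:
  [0]=0xf9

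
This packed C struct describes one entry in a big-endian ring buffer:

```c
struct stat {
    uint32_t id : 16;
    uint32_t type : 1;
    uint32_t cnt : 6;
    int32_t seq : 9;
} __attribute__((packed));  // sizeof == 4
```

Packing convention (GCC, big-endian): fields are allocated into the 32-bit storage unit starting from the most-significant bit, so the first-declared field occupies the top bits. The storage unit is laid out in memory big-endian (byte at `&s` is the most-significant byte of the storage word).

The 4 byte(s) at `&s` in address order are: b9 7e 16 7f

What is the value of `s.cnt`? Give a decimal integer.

11

[0]=0xb9 [1]=0x7e [2]=0x16 [3]=0x7f (big-endian) → word 0xb97e167f
id:16 @ bit 16 → (0xb97e167f>>16)&0xffff = 0xb97e
type:1 @ bit 15 → (0xb97e167f>>15)&0x1 = 0x0
cnt:6 @ bit 9 → (0xb97e167f>>9)&0x3f = 0xb  ←
seq:9 @ bit 0 → (0xb97e167f>>0)&0x1ff = 0x7f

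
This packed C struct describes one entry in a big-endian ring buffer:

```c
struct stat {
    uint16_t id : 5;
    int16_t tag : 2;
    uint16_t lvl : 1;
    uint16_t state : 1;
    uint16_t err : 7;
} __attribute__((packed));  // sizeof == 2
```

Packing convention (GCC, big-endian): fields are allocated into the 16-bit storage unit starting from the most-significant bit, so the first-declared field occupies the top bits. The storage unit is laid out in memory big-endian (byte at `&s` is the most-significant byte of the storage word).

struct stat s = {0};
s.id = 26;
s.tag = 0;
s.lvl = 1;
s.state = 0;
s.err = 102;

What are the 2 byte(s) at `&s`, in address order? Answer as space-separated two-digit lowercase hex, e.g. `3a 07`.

d1 66

id:5 = 26 → 0x1a << 11 → word 0xd000
tag:2 = 0 → 0x0 << 9 → word 0xd000
lvl:1 = 1 → 0x1 << 8 → word 0xd100
state:1 = 0 → 0x0 << 7 → word 0xd100
err:7 = 102 → 0x66 << 0 → word 0xd166
word = 0xd166 → big-endian bytes:
  [0]=0xd1  [1]=0x66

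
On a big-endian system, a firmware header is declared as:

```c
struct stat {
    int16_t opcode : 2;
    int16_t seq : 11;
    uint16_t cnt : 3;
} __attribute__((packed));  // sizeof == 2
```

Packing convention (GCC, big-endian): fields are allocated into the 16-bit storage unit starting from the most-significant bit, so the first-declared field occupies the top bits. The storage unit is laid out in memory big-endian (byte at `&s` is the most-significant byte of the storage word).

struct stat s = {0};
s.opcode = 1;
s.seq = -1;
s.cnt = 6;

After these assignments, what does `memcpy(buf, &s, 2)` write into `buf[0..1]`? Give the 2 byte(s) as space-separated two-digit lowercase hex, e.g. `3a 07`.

7f fe

opcode:2 = 1 → 0x1 << 14 → word 0x4000
seq:11 = -1 → 0x7ff << 3 → word 0x7ff8
cnt:3 = 6 → 0x6 << 0 → word 0x7ffe
word = 0x7ffe → big-endian bytes:
  [0]=0x7f  [1]=0xfe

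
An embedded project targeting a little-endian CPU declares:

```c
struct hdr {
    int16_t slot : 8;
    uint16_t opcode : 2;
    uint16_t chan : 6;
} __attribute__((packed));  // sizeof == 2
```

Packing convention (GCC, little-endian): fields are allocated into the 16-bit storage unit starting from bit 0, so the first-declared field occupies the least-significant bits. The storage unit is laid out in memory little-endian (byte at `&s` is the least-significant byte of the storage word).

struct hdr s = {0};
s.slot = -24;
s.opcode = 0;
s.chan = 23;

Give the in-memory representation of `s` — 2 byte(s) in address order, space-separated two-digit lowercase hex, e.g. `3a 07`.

e8 5c

slot (8b) val=-24 bits=0xe8 at bit 0: 0x00e8
opcode (2b) val=0 bits=0x0 at bit 8: 0x00e8
chan (6b) val=23 bits=0x17 at bit 10: 0x5ce8
word = 0x5ce8 → little-endian bytes:
  [0]=0xe8  [1]=0x5c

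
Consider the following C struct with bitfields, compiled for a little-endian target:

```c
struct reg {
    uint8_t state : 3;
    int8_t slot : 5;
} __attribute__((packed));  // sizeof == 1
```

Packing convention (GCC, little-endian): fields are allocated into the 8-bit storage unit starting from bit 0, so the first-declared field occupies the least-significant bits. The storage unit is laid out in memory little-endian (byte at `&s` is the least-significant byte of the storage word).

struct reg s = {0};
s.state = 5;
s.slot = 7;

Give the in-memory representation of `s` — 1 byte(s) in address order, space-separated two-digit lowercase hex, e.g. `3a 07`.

3d

state:3 = 5 → 0x5 << 0 → word 0x05
slot:5 = 7 → 0x7 << 3 → word 0x3d
word = 0x3d → little-endian bytes:
  [0]=0x3d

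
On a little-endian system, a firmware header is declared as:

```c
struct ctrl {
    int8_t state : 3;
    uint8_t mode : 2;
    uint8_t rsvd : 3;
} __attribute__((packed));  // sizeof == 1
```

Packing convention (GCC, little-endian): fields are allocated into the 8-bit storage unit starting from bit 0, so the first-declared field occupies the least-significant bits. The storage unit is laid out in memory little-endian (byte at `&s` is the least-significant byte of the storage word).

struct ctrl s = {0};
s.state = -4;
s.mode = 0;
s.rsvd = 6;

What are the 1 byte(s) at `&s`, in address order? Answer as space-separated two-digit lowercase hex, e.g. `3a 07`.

[0+:3] state=-4 & 0x7 = 0x4; word=0x04
[3+:2] mode=0 & 0x3 = 0x0; word=0x04
[5+:3] rsvd=6 & 0x7 = 0x6; word=0xc4
word = 0xc4 → little-endian bytes:
  [0]=0xc4

c4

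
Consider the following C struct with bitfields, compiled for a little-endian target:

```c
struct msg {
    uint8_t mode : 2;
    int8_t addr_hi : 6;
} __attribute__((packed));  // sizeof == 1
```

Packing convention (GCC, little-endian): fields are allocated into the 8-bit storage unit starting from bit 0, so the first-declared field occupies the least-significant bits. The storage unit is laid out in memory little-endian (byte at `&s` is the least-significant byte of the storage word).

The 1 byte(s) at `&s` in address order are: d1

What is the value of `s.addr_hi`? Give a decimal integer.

[0]=0xd1 (little-endian) → word 0xd1
mode:2 @ bit 0 → (0xd1>>0)&0x3 = 0x1
addr_hi:6 @ bit 2 → (0xd1>>2)&0x3f = 0x34  ←
addr_hi signed 6b, MSB=1: 52 - 64 = -12

-12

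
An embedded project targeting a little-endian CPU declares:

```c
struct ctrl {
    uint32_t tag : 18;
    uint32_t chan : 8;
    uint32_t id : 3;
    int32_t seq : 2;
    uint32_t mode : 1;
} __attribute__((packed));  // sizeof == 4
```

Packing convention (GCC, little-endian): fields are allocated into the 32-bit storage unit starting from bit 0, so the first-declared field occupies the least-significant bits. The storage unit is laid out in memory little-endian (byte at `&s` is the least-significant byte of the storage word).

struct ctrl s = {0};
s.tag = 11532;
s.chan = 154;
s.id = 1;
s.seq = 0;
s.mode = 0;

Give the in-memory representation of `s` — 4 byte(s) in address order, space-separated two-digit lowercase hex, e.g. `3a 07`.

tag:18 = 11532 → 0x2d0c << 0 → word 0x00002d0c
chan:8 = 154 → 0x9a << 18 → word 0x02682d0c
id:3 = 1 → 0x1 << 26 → word 0x06682d0c
seq:2 = 0 → 0x0 << 29 → word 0x06682d0c
mode:1 = 0 → 0x0 << 31 → word 0x06682d0c
word = 0x06682d0c → little-endian bytes:
  [0]=0x0c  [1]=0x2d  [2]=0x68  [3]=0x06

0c 2d 68 06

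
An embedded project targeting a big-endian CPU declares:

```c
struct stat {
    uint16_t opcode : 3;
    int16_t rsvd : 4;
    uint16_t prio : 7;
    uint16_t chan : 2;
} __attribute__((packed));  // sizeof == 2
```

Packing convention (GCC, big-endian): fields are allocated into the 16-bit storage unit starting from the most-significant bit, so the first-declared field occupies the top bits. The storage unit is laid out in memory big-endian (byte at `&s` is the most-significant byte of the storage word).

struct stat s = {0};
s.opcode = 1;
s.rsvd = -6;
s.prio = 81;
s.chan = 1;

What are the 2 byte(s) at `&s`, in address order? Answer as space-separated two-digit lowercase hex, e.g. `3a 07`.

opcode (3b) val=1 bits=0x1 at bit 13: 0x2000
rsvd (4b) val=-6 bits=0xa at bit 9: 0x3400
prio (7b) val=81 bits=0x51 at bit 2: 0x3544
chan (2b) val=1 bits=0x1 at bit 0: 0x3545
word = 0x3545 → big-endian bytes:
  [0]=0x35  [1]=0x45

35 45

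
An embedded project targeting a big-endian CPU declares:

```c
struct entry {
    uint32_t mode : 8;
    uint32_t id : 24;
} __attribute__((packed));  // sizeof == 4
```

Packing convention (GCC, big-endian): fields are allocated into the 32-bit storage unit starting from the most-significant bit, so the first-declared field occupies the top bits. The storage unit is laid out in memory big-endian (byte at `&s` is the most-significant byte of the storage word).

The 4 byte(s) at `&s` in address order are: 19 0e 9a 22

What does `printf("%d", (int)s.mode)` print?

[0]=0x19 [1]=0x0e [2]=0x9a [3]=0x22 (big-endian) → word 0x190e9a22
mode [24+:8] = (word>>24) & 0xff = 25  ←
id [0+:24] = (word>>0) & 0xffffff = 956962

25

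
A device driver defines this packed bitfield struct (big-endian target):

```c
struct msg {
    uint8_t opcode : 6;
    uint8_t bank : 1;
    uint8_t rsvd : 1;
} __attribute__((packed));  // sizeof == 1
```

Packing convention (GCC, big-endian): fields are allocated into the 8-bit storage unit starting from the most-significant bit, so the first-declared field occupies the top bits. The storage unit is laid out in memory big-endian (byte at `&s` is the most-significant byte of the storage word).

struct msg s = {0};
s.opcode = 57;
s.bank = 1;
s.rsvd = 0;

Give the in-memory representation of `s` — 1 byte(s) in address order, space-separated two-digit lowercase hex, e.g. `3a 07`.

opcode (6b) val=57 bits=0x39 at bit 2: 0xe4
bank (1b) val=1 bits=0x1 at bit 1: 0xe6
rsvd (1b) val=0 bits=0x0 at bit 0: 0xe6
word = 0xe6 → big-endian bytes:
  [0]=0xe6

e6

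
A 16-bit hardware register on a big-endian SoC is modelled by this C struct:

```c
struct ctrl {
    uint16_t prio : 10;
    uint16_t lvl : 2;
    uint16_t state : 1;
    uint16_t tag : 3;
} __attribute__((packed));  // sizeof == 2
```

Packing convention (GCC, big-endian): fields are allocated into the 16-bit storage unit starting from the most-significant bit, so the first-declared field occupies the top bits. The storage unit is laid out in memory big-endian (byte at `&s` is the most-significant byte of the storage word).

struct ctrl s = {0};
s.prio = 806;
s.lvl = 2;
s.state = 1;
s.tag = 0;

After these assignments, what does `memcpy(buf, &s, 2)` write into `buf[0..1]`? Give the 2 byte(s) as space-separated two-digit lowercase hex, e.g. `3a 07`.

c9 a8

prio:10 = 806 → 0x326 << 6 → word 0xc980
lvl:2 = 2 → 0x2 << 4 → word 0xc9a0
state:1 = 1 → 0x1 << 3 → word 0xc9a8
tag:3 = 0 → 0x0 << 0 → word 0xc9a8
word = 0xc9a8 → big-endian bytes:
  [0]=0xc9  [1]=0xa8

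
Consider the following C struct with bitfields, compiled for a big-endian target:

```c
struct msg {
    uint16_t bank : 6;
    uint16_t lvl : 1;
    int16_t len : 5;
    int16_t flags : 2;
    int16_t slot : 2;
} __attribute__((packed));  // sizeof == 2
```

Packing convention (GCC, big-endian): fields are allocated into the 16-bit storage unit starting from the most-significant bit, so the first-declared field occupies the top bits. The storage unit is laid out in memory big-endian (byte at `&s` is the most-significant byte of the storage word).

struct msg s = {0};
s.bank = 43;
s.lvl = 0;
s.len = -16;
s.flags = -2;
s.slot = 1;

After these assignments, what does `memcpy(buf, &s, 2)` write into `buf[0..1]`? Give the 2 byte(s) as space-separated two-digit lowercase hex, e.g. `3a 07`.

bank (6b) val=43 bits=0x2b at bit 10: 0xac00
lvl (1b) val=0 bits=0x0 at bit 9: 0xac00
len (5b) val=-16 bits=0x10 at bit 4: 0xad00
flags (2b) val=-2 bits=0x2 at bit 2: 0xad08
slot (2b) val=1 bits=0x1 at bit 0: 0xad09
word = 0xad09 → big-endian bytes:
  [0]=0xad  [1]=0x09

ad 09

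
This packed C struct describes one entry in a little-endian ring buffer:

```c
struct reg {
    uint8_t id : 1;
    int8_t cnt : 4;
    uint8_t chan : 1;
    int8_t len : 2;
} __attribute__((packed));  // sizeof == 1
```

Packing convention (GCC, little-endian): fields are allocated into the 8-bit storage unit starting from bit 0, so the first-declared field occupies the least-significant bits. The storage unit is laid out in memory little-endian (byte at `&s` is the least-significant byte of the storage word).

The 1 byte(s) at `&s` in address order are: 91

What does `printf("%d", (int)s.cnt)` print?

[0]=0x91 (little-endian) → word 0x91
id [0+:1] = (word>>0) & 0x1 = 1
cnt [1+:4] = (word>>1) & 0xf = 8  ←
chan [5+:1] = (word>>5) & 0x1 = 0
len [6+:2] = (word>>6) & 0x3 = 2
cnt signed 4b, MSB=1: 8 - 16 = -8

-8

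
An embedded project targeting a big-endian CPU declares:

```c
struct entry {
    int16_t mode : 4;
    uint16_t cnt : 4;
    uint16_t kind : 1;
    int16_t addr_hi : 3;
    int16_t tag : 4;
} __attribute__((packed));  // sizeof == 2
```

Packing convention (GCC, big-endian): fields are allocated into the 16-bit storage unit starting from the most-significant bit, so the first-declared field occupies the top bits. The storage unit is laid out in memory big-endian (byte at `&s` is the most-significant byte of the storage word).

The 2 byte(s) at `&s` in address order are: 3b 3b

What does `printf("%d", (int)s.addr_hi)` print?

[0]=0x3b [1]=0x3b (big-endian) → word 0x3b3b
mode [12+:4] = (word>>12) & 0xf = 3
cnt [8+:4] = (word>>8) & 0xf = 11
kind [7+:1] = (word>>7) & 0x1 = 0
addr_hi [4+:3] = (word>>4) & 0x7 = 3  ←
tag [0+:4] = (word>>0) & 0xf = 11
addr_hi signed 3b, MSB=0: value = 3

3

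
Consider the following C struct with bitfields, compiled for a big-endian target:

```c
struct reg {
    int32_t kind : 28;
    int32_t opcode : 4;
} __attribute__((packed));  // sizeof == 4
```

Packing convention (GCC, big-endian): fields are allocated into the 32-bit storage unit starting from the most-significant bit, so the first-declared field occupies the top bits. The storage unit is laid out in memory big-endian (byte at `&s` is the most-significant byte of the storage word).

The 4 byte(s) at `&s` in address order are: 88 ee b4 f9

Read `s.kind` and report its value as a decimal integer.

-124851377

[0]=0x88 [1]=0xee [2]=0xb4 [3]=0xf9 (big-endian) → word 0x88eeb4f9
kind:28 @ bit 4 → (0x88eeb4f9>>4)&0xfffffff = 0x88eeb4f  ←
opcode:4 @ bit 0 → (0x88eeb4f9>>0)&0xf = 0x9
kind signed 28b, MSB=1: 143584079 - 268435456 = -124851377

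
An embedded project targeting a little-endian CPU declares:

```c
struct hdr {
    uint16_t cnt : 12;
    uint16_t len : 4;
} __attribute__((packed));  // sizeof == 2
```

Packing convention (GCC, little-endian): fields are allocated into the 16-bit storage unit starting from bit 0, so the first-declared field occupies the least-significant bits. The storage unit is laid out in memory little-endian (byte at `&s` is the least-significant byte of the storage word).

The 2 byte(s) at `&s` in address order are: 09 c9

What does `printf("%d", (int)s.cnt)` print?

[0]=0x09 [1]=0xc9 (little-endian) → word 0xc909
cnt [0+:12] = (word>>0) & 0xfff = 2313  ←
len [12+:4] = (word>>12) & 0xf = 12

2313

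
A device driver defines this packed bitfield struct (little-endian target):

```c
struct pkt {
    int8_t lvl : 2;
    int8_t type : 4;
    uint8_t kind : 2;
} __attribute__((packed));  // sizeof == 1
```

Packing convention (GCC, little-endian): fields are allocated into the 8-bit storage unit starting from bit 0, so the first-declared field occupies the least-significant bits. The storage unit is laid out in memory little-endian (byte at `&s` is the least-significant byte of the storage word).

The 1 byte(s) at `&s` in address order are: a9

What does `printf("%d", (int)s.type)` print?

-6

[0]=0xa9 (little-endian) → word 0xa9
lvl [0+:2] = (word>>0) & 0x3 = 1
type [2+:4] = (word>>2) & 0xf = 10  ←
kind [6+:2] = (word>>6) & 0x3 = 2
type signed 4b, MSB=1: 10 - 16 = -6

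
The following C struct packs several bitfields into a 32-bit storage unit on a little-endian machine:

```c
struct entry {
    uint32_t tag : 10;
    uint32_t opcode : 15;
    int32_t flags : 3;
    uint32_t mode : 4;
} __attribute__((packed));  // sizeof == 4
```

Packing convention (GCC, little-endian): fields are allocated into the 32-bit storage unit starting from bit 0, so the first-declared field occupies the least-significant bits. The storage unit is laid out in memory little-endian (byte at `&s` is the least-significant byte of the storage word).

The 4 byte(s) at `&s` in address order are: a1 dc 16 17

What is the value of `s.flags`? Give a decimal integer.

[0]=0xa1 [1]=0xdc [2]=0x16 [3]=0x17 (little-endian) → word 0x1716dca1
tag:10 @ bit 0 → (0x1716dca1>>0)&0x3ff = 0xa1
opcode:15 @ bit 10 → (0x1716dca1>>10)&0x7fff = 0x45b7
flags:3 @ bit 25 → (0x1716dca1>>25)&0x7 = 0x3  ←
mode:4 @ bit 28 → (0x1716dca1>>28)&0xf = 0x1
flags signed 3b, MSB=0: value = 3

3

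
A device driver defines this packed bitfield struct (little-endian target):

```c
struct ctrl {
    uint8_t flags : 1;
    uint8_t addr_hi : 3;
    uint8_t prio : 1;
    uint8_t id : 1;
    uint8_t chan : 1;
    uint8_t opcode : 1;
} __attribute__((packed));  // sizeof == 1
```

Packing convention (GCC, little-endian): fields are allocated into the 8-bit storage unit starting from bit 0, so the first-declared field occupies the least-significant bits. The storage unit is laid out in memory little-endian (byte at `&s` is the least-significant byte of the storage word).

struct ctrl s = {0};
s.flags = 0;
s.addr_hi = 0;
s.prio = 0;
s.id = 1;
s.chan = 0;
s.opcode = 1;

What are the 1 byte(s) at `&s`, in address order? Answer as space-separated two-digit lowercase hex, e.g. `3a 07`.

a0

flags (1b) val=0 bits=0x0 at bit 0: 0x00
addr_hi (3b) val=0 bits=0x0 at bit 1: 0x00
prio (1b) val=0 bits=0x0 at bit 4: 0x00
id (1b) val=1 bits=0x1 at bit 5: 0x20
chan (1b) val=0 bits=0x0 at bit 6: 0x20
opcode (1b) val=1 bits=0x1 at bit 7: 0xa0
word = 0xa0 → little-endian bytes:
  [0]=0xa0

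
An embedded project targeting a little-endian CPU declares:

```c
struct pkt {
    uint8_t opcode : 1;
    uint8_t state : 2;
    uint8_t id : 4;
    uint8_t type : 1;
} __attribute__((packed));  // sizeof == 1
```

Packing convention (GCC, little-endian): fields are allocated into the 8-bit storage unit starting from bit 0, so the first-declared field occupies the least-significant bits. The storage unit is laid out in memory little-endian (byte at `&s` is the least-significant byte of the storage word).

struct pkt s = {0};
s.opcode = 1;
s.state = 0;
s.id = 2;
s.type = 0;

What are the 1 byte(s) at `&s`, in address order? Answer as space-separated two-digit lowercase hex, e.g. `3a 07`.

11

opcode (1b) val=1 bits=0x1 at bit 0: 0x01
state (2b) val=0 bits=0x0 at bit 1: 0x01
id (4b) val=2 bits=0x2 at bit 3: 0x11
type (1b) val=0 bits=0x0 at bit 7: 0x11
word = 0x11 → little-endian bytes:
  [0]=0x11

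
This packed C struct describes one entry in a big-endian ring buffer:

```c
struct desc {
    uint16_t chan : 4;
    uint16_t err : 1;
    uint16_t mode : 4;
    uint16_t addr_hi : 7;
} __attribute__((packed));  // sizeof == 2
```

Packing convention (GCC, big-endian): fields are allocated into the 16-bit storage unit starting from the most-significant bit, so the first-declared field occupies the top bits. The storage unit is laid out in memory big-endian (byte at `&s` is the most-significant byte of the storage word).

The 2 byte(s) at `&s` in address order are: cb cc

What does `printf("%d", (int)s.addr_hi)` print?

[0]=0xcb [1]=0xcc (big-endian) → word 0xcbcc
chan [12+:4] = (word>>12) & 0xf = 12
err [11+:1] = (word>>11) & 0x1 = 1
mode [7+:4] = (word>>7) & 0xf = 7
addr_hi [0+:7] = (word>>0) & 0x7f = 76  ←

76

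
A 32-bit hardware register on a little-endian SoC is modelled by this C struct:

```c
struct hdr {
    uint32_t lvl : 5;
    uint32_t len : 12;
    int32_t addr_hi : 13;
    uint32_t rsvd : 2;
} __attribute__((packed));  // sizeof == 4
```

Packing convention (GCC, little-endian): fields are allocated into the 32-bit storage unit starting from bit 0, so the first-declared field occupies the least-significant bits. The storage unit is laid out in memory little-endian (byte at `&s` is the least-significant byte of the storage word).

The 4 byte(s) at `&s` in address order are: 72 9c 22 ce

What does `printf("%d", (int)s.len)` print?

[0]=0x72 [1]=0x9c [2]=0x22 [3]=0xce (little-endian) → word 0xce229c72
lvl [0+:5] = (word>>0) & 0x1f = 18
len [5+:12] = (word>>5) & 0xfff = 1251  ←
addr_hi [17+:13] = (word>>17) & 0x1fff = 1809
rsvd [30+:2] = (word>>30) & 0x3 = 3

1251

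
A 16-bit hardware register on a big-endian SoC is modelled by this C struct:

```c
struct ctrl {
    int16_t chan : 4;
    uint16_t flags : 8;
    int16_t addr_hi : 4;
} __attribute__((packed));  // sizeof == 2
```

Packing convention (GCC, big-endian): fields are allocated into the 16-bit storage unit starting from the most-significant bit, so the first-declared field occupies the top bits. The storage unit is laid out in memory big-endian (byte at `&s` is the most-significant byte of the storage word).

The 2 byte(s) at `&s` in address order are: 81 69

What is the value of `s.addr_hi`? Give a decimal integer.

-7

[0]=0x81 [1]=0x69 (big-endian) → word 0x8169
chan:4 @ bit 12 → (0x8169>>12)&0xf = 0x8
flags:8 @ bit 4 → (0x8169>>4)&0xff = 0x16
addr_hi:4 @ bit 0 → (0x8169>>0)&0xf = 0x9  ←
addr_hi signed 4b, MSB=1: 9 - 16 = -7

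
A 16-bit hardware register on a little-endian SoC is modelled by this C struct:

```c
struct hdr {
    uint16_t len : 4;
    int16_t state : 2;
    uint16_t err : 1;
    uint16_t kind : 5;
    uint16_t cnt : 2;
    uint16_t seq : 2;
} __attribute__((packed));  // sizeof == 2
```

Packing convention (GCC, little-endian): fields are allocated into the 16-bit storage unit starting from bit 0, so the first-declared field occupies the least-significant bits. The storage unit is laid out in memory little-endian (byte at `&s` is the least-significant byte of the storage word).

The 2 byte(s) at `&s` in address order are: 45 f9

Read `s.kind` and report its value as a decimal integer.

18

[0]=0x45 [1]=0xf9 (little-endian) → word 0xf945
len:4 @ bit 0 → (0xf945>>0)&0xf = 0x5
state:2 @ bit 4 → (0xf945>>4)&0x3 = 0x0
err:1 @ bit 6 → (0xf945>>6)&0x1 = 0x1
kind:5 @ bit 7 → (0xf945>>7)&0x1f = 0x12  ←
cnt:2 @ bit 12 → (0xf945>>12)&0x3 = 0x3
seq:2 @ bit 14 → (0xf945>>14)&0x3 = 0x3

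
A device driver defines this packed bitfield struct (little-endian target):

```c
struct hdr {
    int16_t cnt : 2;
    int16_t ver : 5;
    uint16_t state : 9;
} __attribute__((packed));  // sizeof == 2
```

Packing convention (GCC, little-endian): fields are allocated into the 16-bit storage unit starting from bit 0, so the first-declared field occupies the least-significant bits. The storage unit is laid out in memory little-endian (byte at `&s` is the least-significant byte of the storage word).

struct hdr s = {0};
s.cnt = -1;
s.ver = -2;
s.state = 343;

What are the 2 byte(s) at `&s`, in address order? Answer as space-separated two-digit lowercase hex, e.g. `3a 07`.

fb ab

[0+:2] cnt=-1 & 0x3 = 0x3; word=0x0003
[2+:5] ver=-2 & 0x1f = 0x1e; word=0x007b
[7+:9] state=343 & 0x1ff = 0x157; word=0xabfb
word = 0xabfb → little-endian bytes:
  [0]=0xfb  [1]=0xab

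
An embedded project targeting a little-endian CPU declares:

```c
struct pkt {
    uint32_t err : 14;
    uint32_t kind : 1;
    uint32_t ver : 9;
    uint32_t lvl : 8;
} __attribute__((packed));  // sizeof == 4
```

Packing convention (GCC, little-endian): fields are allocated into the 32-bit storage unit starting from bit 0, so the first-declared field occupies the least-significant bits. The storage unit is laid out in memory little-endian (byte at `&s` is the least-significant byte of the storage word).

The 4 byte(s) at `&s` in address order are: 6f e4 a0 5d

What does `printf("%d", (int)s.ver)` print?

321

[0]=0x6f [1]=0xe4 [2]=0xa0 [3]=0x5d (little-endian) → word 0x5da0e46f
err:14 @ bit 0 → (0x5da0e46f>>0)&0x3fff = 0x246f
kind:1 @ bit 14 → (0x5da0e46f>>14)&0x1 = 0x1
ver:9 @ bit 15 → (0x5da0e46f>>15)&0x1ff = 0x141  ←
lvl:8 @ bit 24 → (0x5da0e46f>>24)&0xff = 0x5d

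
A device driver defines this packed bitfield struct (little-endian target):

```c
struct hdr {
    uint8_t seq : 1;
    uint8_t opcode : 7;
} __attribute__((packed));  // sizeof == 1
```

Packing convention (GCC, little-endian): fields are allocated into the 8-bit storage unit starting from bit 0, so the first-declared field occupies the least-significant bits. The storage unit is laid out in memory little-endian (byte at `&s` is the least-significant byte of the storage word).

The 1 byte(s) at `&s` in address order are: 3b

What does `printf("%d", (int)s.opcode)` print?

29

[0]=0x3b (little-endian) → word 0x3b
seq [0+:1] = (word>>0) & 0x1 = 1
opcode [1+:7] = (word>>1) & 0x7f = 29  ←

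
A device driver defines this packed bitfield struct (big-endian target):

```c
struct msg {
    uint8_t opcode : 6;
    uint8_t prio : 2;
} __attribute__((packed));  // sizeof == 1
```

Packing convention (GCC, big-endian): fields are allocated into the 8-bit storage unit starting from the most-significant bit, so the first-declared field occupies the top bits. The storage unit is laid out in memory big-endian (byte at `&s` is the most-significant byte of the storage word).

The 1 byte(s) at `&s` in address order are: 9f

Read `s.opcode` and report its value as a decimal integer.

39

[0]=0x9f (big-endian) → word 0x9f
opcode:6 @ bit 2 → (0x9f>>2)&0x3f = 0x27  ←
prio:2 @ bit 0 → (0x9f>>0)&0x3 = 0x3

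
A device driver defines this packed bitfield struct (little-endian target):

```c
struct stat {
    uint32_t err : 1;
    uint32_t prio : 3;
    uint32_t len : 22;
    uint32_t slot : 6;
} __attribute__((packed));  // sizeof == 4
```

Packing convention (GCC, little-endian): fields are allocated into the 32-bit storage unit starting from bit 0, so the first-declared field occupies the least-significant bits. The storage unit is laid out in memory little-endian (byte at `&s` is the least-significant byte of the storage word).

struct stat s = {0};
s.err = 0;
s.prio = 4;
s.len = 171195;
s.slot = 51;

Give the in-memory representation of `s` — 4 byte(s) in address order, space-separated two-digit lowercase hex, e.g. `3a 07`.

err (1b) val=0 bits=0x0 at bit 0: 0x00000000
prio (3b) val=4 bits=0x4 at bit 1: 0x00000008
len (22b) val=171195 bits=0x29cbb at bit 4: 0x0029cbb8
slot (6b) val=51 bits=0x33 at bit 26: 0xcc29cbb8
word = 0xcc29cbb8 → little-endian bytes:
  [0]=0xb8  [1]=0xcb  [2]=0x29  [3]=0xcc

b8 cb 29 cc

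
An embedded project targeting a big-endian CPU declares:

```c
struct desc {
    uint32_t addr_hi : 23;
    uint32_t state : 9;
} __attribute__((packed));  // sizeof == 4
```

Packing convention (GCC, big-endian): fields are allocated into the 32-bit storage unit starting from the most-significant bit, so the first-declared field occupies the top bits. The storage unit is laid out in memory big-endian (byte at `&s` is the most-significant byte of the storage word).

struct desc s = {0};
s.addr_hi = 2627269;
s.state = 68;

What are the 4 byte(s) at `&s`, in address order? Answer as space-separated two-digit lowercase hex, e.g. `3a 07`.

addr_hi (23b) val=2627269 bits=0x2816c5 at bit 9: 0x502d8a00
state (9b) val=68 bits=0x44 at bit 0: 0x502d8a44
word = 0x502d8a44 → big-endian bytes:
  [0]=0x50  [1]=0x2d  [2]=0x8a  [3]=0x44

50 2d 8a 44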